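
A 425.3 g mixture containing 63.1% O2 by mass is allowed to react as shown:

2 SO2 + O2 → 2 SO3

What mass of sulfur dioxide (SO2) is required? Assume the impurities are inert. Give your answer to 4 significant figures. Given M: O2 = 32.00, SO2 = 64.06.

1074 g

Mass of pure O2 = 425.3 g × 0.631 = 268.36 g.
n(O2) = 268.36 g / 32.00 g/mol = 8.3864 mol.
From the equation the O2:SO2 mole ratio is 1:2, so n(SO2) = 8.3864 × 2/1 = 16.773 mol.
Mass of SO2 = 16.773 mol × 64.06 g/mol = 1074.5 g.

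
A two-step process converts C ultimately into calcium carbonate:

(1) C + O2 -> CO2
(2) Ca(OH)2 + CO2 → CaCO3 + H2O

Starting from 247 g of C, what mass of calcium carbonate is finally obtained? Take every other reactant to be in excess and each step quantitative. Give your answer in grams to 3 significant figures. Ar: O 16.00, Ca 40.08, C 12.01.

2060 g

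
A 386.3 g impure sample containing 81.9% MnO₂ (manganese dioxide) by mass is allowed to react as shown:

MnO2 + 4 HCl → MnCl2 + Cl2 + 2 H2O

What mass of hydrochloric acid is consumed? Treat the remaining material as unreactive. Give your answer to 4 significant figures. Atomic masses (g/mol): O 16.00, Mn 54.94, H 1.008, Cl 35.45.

Mass of pure MnO2 = 386.3 g × 0.819 = 316.38 g.
M(MnO2) = 54.94 + 2(16.00) = 86.94 g/mol.
M(HCl) = 1.008 + 35.45 = 36.458 g/mol.
n(MnO2) = 316.38 g / 86.94 g/mol = 3.6391 mol.
From the equation the MnO2:HCl mole ratio is 1:4, so n(HCl) = 3.6391 × 4/1 = 14.556 mol.
Mass of HCl = 14.556 mol × 36.458 g/mol = 530.69 g.

530.7 g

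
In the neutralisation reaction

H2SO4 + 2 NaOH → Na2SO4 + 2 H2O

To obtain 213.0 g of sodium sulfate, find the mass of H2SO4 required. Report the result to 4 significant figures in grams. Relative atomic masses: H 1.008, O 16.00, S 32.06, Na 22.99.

M(Na2SO4) = 2(22.99) + 32.06 + 4(16.00) = 142.04 g/mol.
M(H2SO4) = 2(1.008) + 32.06 + 4(16.00) = 98.076 g/mol.
n(Na2SO4) = 213.00 g / 142.04 g/mol = 1.4996 mol.
From the equation the Na2SO4:H2SO4 mole ratio is 1:1, so n(H2SO4) = 1.4996 × 1/1 = 1.4996 mol.
Mass of H2SO4 = 1.4996 mol × 98.076 g/mol = 147.07 g.

147.1 g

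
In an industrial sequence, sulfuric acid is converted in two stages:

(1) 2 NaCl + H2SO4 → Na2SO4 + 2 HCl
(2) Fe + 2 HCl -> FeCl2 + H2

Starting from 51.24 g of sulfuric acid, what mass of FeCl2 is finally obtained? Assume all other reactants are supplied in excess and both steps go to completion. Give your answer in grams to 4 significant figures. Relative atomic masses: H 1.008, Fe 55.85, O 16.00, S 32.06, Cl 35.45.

66.22 g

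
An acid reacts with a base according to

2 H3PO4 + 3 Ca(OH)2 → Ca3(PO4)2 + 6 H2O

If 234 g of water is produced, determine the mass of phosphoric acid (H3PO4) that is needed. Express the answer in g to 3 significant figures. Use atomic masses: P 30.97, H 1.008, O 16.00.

424 g

M(H2O) = 2(1.008) + 16.00 = 18.016 g/mol.
M(H3PO4) = 3(1.008) + 30.97 + 4(16.00) = 97.994 g/mol.
n(H2O) = 234.0 g / 18.016 g/mol = 12.99 mol.
From the equation the H2O:H3PO4 mole ratio is 6:2, so n(H3PO4) = 12.99 × 2/6 = 4.329 mol.
Mass of H3PO4 = 4.329 mol × 97.994 g/mol = 424.3 g.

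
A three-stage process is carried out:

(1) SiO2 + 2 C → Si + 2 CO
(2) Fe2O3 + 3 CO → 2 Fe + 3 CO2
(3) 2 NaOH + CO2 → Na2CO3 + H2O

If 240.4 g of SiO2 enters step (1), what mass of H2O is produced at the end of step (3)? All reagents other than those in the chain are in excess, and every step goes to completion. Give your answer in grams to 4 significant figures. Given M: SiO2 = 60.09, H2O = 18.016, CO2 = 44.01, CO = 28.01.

n(SiO2) = 240.4 / 60.09 = 4.0007 mol.
Reaction (1): SiO2→CO ratio 1:2 ⇒ n(CO) = 8.0013 mol.
Reaction (2): CO→CO2 ratio 3:3 ⇒ n(CO2) = 8.0013 mol.
Reaction (3): CO2→H2O ratio 1:1 ⇒ n(H2O) = 8.0013 mol.
Mass of H2O = 8.0013 × 18.016 = 144.15 g.

144.2 g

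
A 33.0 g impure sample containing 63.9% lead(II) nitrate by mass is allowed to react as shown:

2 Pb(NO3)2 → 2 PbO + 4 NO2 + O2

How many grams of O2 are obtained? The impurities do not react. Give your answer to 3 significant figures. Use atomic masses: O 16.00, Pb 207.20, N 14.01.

Mass of pure Pb(NO3)2 = 33.0 g × 0.639 = 21.09 g.
M(Pb(NO3)2) = 207.20 + 2(14.01) + 6(16.00) = 331.22 g/mol.
M(O2) = 2(16.00) = 32.00 g/mol.
n(Pb(NO3)2) = 21.09 g / 331.22 g/mol = 0.06366 mol.
From the equation the Pb(NO3)2:O2 mole ratio is 2:1, so n(O2) = 0.06366 × 1/2 = 0.03183 mol.
Mass of O2 = 0.03183 mol × 32.00 g/mol = 1.019 g.

1.02 g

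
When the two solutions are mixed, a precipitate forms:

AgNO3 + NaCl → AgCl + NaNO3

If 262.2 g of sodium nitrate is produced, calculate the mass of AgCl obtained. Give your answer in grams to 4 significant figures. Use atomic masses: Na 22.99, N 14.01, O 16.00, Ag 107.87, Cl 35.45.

442.1 g

M(NaNO3) = 22.99 + 14.01 + 3(16.00) = 85.00 g/mol.
M(AgCl) = 107.87 + 35.45 = 143.32 g/mol.
n(NaNO3) = 262.20 g / 85.00 g/mol = 3.0847 mol.
From the equation the NaNO3:AgCl mole ratio is 1:1, so n(AgCl) = 3.0847 × 1/1 = 3.0847 mol.
Mass of AgCl = 3.0847 mol × 143.32 g/mol = 442.10 g.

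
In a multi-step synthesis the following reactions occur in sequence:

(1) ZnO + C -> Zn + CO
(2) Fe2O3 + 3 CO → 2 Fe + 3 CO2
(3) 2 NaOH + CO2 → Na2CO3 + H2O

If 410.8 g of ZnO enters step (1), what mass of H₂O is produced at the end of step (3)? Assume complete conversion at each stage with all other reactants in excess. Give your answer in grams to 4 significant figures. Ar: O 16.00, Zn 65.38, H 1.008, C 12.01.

90.94 g

M(ZnO) = 65.38 + 16.00 = 81.38 g/mol.
M(H2O) = 2(1.008) + 16.00 = 18.016 g/mol.
n(ZnO) = 410.8 / 81.38 = 5.0479 mol.
Reaction (1): ZnO→CO ratio 1:1 ⇒ n(CO) = 5.0479 mol.
Reaction (2): CO→CO2 ratio 3:3 ⇒ n(CO2) = 5.0479 mol.
Reaction (3): CO2→H2O ratio 1:1 ⇒ n(H2O) = 5.0479 mol.
Mass of H2O = 5.0479 × 18.016 = 90.943 g.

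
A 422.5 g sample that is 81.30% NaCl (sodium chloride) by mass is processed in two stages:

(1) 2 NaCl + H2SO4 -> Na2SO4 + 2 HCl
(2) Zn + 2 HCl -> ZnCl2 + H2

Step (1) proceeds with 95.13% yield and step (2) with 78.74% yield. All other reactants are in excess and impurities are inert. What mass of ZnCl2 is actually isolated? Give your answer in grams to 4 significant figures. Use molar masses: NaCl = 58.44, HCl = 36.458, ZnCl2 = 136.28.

Pure NaCl = 422.5 × 0.8130 = 343.49 g.
n(NaCl) = 343.49 / 58.44 = 5.8777 mol.
Step 1 (NaCl:HCl = 2:2): theoretical n(HCl) = 5.8777 mol; at 95.13% yield, n(HCl) = 5.5915 mol.
Step 2 (HCl:ZnCl2 = 2:1): theoretical n(ZnCl2) = 2.7957 mol, so theoretical mass = 2.7957 × 136.28 = 381.00 g.
At 78.74% yield, actual mass of ZnCl2 = 381.00 × 0.7874 = 300.00 g.

300.0 g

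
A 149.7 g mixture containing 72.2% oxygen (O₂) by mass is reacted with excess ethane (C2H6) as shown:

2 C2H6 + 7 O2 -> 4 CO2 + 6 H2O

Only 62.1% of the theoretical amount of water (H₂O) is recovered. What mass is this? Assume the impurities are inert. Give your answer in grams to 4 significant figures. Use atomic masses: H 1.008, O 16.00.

Pure O2 available = 149.7 g × 0.722 = 108.08 g.
M(O2) = 2(16.00) = 32.00 g/mol.
M(H2O) = 2(1.008) + 16.00 = 18.016 g/mol.
n(O2) = 108.08 g / 32.00 g/mol = 3.3776 mol.
From the equation the O2:H2O mole ratio is 7:6, so n(H2O) = 3.3776 × 6/7 = 2.8951 mol.
Mass of H2O = 2.8951 mol × 18.016 g/mol = 52.158 g.
Actual mass collected = 52.158 g × 0.621 = 32.390 g.

32.39 g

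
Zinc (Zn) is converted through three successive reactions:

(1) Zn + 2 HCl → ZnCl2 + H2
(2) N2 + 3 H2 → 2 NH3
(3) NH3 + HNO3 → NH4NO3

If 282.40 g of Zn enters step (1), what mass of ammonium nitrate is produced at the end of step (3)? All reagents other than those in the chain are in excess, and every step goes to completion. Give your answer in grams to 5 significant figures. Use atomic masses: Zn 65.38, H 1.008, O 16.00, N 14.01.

230.52 g

M(Zn) = 65.38 g/mol.
M(NH4NO3) = 2(14.01) + 4(1.008) + 3(16.00) = 80.052 g/mol.
n(Zn) = 282.40 / 65.38 = 4.31936 mol.
Reaction (1): Zn→H2 ratio 1:1 ⇒ n(H2) = 4.31936 mol.
Reaction (2): H2→NH3 ratio 3:2 ⇒ n(NH3) = 2.87958 mol.
Reaction (3): NH3→NH4NO3 ratio 1:1 ⇒ n(NH4NO3) = 2.87958 mol.
Mass of NH4NO3 = 2.87958 × 80.052 = 230.516 g.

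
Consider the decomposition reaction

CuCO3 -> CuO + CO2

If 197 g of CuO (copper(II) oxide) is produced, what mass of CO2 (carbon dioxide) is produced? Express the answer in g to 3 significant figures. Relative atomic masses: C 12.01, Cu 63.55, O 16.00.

109 g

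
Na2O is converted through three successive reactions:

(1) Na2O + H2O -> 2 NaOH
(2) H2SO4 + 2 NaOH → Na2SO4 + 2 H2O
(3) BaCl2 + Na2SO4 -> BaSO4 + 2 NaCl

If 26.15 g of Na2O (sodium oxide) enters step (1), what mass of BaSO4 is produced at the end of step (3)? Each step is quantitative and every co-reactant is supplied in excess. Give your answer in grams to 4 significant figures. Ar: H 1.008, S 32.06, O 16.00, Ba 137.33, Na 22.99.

M(Na2O) = 2(22.99) + 16.00 = 61.98 g/mol.
M(BaSO4) = 137.33 + 32.06 + 4(16.00) = 233.39 g/mol.
n(Na2O) = 26.15 / 61.98 = 0.42191 mol.
Reaction (1): Na2O→NaOH ratio 1:2 ⇒ n(NaOH) = 0.84382 mol.
Reaction (2): NaOH→Na2SO4 ratio 2:1 ⇒ n(Na2SO4) = 0.42191 mol.
Reaction (3): Na2SO4→BaSO4 ratio 1:1 ⇒ n(BaSO4) = 0.42191 mol.
Mass of BaSO4 = 0.42191 × 233.39 = 98.470 g.

98.47 g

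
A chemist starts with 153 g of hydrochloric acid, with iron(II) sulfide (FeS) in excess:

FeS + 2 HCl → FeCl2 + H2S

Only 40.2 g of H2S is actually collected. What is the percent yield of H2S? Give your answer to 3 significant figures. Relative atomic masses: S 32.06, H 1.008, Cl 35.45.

56.2 %

M(HCl) = 1.008 + 35.45 = 36.458 g/mol.
M(H2S) = 2(1.008) + 32.06 = 34.076 g/mol.
n(HCl) = 153.0 g / 36.458 g/mol = 4.197 mol.
From the equation the HCl:H2S mole ratio is 2:1, so n(H2S) = 4.197 × 1/2 = 2.098 mol.
Mass of H2S = 2.098 mol × 34.076 g/mol = 71.50 g.
This is the theoretical yield. Percent yield = 40.2 g / 71.50 g × 100% = 56.22%.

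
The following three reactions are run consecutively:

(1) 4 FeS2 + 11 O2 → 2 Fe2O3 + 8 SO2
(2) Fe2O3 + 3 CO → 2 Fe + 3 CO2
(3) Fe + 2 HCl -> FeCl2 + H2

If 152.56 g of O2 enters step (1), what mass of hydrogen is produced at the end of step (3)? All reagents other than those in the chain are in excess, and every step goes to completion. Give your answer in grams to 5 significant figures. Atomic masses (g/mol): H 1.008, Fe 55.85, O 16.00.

M(O2) = 2(16.00) = 32.00 g/mol.
M(H2) = 2(1.008) = 2.016 g/mol.
n(O2) = 152.56 / 32.00 = 4.76750 mol.
Reaction (1): O2→Fe2O3 ratio 11:2 ⇒ n(Fe2O3) = 0.866818 mol.
Reaction (2): Fe2O3→Fe ratio 1:2 ⇒ n(Fe) = 1.73364 mol.
Reaction (3): Fe→H2 ratio 1:1 ⇒ n(H2) = 1.73364 mol.
Mass of H2 = 1.73364 × 2.016 = 3.49501 g.

3.4950 g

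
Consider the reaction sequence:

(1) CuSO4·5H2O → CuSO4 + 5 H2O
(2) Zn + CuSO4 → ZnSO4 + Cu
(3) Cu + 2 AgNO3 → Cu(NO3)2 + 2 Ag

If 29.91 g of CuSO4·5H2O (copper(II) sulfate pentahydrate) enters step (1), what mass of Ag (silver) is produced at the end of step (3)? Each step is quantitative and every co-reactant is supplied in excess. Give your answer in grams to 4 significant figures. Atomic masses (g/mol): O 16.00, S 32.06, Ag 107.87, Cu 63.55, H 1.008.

M(CuSO4·5H2O) = 63.55 + 32.06 + 9(16.00) + 10(1.008) = 249.69 g/mol.
M(Ag) = 107.87 g/mol.
n(CuSO4·5H2O) = 29.91 / 249.69 = 0.11979 mol.
Reaction (1): CuSO4·5H2O→CuSO4 ratio 1:1 ⇒ n(CuSO4) = 0.11979 mol.
Reaction (2): CuSO4→Cu ratio 1:1 ⇒ n(Cu) = 0.11979 mol.
Reaction (3): Cu→Ag ratio 1:2 ⇒ n(Ag) = 0.23958 mol.
Mass of Ag = 0.23958 × 107.87 = 25.843 g.

25.84 g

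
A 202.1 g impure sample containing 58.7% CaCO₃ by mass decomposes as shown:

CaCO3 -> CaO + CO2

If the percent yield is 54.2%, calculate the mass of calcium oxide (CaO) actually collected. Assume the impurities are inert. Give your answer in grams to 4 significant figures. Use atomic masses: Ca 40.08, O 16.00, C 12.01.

36.03 g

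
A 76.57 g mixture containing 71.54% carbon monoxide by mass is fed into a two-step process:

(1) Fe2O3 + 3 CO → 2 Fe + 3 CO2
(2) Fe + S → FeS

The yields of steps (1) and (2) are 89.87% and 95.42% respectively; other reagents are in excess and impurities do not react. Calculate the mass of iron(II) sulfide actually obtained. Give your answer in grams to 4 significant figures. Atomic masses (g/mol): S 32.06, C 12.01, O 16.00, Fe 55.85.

Pure CO = 76.57 × 0.7154 = 54.778 g.
M(CO) = 12.01 + 16.00 = 28.01 g/mol.
M(FeS) = 55.85 + 32.06 = 87.91 g/mol.
n(CO) = 54.778 / 28.01 = 1.9557 mol.
Step 1 (CO:Fe = 3:2): theoretical n(Fe) = 1.3038 mol; at 89.87% yield, n(Fe) = 1.1717 mol.
Step 2 (Fe:FeS = 1:1): theoretical n(FeS) = 1.1717 mol, so theoretical mass = 1.1717 × 87.91 = 103.00 g.
At 95.42% yield, actual mass of FeS = 103.00 × 0.9542 = 98.287 g.

98.29 g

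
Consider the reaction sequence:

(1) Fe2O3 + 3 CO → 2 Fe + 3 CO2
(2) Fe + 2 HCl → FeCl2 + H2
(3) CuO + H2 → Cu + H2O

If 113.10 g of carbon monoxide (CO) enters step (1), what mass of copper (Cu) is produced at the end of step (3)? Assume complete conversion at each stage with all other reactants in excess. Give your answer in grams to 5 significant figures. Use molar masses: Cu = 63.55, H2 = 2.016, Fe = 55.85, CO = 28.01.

n(CO) = 113.10 / 28.01 = 4.03784 mol.
Reaction (1): CO→Fe ratio 3:2 ⇒ n(Fe) = 2.69190 mol.
Reaction (2): Fe→H2 ratio 1:1 ⇒ n(H2) = 2.69190 mol.
Reaction (3): H2→Cu ratio 1:1 ⇒ n(Cu) = 2.69190 mol.
Mass of Cu = 2.69190 × 63.55 = 171.070 g.

171.07 g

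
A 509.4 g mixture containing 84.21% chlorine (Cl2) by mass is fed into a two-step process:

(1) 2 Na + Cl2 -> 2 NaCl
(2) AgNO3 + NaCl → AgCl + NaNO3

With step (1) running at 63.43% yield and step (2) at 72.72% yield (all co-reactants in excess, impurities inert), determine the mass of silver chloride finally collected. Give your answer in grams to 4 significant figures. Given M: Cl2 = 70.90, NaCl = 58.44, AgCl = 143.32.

799.9 g

Pure Cl2 = 509.4 × 0.8421 = 428.97 g.
n(Cl2) = 428.97 / 70.90 = 6.0503 mol.
Step 1 (Cl2:NaCl = 1:2): theoretical n(NaCl) = 12.101 mol; at 63.43% yield, n(NaCl) = 7.6754 mol.
Step 2 (NaCl:AgCl = 1:1): theoretical n(AgCl) = 7.6754 mol, so theoretical mass = 7.6754 × 143.32 = 1100.0 g.
At 72.72% yield, actual mass of AgCl = 1100.0 × 0.7272 = 799.95 g.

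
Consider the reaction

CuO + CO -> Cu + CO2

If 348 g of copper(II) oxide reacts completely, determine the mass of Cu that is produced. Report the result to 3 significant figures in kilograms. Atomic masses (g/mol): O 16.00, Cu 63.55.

0.278 kg

M(CuO) = 63.55 + 16.00 = 79.55 g/mol.
M(Cu) = 63.55 g/mol.
n(CuO) = 348.0 g / 79.55 g/mol = 4.375 mol.
From the equation the CuO:Cu mole ratio is 1:1, so n(Cu) = 4.375 × 1/1 = 4.375 mol.
Mass of Cu = 4.375 mol × 63.55 g/mol = 278.0 g.
Converting to kg: 278.0 g = 0.278 kg.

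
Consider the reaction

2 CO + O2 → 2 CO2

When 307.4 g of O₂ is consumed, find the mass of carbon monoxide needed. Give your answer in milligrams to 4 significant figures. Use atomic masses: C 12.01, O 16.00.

M(O2) = 2(16.00) = 32.00 g/mol.
M(CO) = 12.01 + 16.00 = 28.01 g/mol.
n(O2) = 307.40 g / 32.00 g/mol = 9.6062 mol.
From the equation the O2:CO mole ratio is 1:2, so n(CO) = 9.6062 × 2/1 = 19.212 mol.
Mass of CO = 19.212 mol × 28.01 g/mol = 538.14 g.
Converting to mg: 538.14 g = 538100 mg.

538100 mg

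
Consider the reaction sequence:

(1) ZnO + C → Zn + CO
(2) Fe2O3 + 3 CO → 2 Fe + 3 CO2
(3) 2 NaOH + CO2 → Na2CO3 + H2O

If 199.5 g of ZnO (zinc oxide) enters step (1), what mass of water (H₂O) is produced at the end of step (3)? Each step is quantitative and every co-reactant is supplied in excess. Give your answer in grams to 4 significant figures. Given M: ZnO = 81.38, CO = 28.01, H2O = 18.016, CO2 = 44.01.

44.17 g

n(ZnO) = 199.5 / 81.38 = 2.4515 mol.
Reaction (1): ZnO→CO ratio 1:1 ⇒ n(CO) = 2.4515 mol.
Reaction (2): CO→CO2 ratio 3:3 ⇒ n(CO2) = 2.4515 mol.
Reaction (3): CO2→H2O ratio 1:1 ⇒ n(H2O) = 2.4515 mol.
Mass of H2O = 2.4515 × 18.016 = 44.166 g.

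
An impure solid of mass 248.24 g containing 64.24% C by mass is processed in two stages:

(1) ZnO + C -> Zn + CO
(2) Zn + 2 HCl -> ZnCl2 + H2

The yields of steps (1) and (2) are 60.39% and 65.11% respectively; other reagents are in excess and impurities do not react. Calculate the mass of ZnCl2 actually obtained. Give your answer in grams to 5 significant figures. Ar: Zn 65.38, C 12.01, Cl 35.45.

Pure C = 248.24 × 0.6424 = 159.469 g.
M(C) = 12.01 g/mol.
M(ZnCl2) = 65.38 + 2(35.45) = 136.28 g/mol.
n(C) = 159.469 / 12.01 = 13.2780 mol.
Step 1 (C:Zn = 1:1): theoretical n(Zn) = 13.2780 mol; at 60.39% yield, n(Zn) = 8.01861 mol.
Step 2 (Zn:ZnCl2 = 1:1): theoretical n(ZnCl2) = 8.01861 mol, so theoretical mass = 8.01861 × 136.28 = 1092.78 g.
At 65.11% yield, actual mass of ZnCl2 = 1092.78 × 0.6511 = 711.507 g.

711.51 g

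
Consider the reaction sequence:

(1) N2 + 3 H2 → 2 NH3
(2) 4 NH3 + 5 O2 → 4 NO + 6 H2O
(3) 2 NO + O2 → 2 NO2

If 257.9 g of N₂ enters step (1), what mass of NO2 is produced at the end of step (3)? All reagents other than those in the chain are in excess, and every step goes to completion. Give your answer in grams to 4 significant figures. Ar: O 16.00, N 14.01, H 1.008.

M(N2) = 2(14.01) = 28.02 g/mol.
M(NO2) = 14.01 + 2(16.00) = 46.01 g/mol.
n(N2) = 257.9 / 28.02 = 9.2041 mol.
Reaction (1): N2→NH3 ratio 1:2 ⇒ n(NH3) = 18.408 mol.
Reaction (2): NH3→NO ratio 4:4 ⇒ n(NO) = 18.408 mol.
Reaction (3): NO→NO2 ratio 2:2 ⇒ n(NO2) = 18.408 mol.
Mass of NO2 = 18.408 × 46.01 = 846.96 g.

847.0 g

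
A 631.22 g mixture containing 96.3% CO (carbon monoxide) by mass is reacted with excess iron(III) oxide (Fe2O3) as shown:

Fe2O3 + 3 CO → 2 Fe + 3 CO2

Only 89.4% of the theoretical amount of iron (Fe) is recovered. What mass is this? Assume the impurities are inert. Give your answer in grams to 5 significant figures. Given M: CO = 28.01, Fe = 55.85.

722.38 g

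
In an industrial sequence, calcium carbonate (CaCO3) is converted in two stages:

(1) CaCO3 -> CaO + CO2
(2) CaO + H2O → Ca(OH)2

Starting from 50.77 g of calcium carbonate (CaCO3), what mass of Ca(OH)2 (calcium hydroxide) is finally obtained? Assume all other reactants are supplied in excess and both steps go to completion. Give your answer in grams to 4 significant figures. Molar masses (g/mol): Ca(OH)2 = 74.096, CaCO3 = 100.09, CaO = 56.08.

37.58 g

n(CaCO3) = 50.770 / 100.09 = 0.50724 mol.
Step 1 gives a 1:1 ratio of CaCO3 to CaO, so n(CaO) = 0.50724 mol.
In step 2 the CaO:Ca(OH)2 ratio is 1:1, so n(Ca(OH)2) = 0.50724 mol.
Mass of Ca(OH)2 = 0.50724 × 74.096 = 37.585 g.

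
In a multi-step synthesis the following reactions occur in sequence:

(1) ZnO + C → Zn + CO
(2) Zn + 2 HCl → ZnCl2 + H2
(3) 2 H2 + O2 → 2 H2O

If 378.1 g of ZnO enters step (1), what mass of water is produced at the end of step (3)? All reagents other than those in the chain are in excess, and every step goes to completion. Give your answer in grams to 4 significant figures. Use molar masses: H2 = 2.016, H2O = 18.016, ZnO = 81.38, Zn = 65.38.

83.70 g

n(ZnO) = 378.1 / 81.38 = 4.6461 mol.
Reaction (1): ZnO→Zn ratio 1:1 ⇒ n(Zn) = 4.6461 mol.
Reaction (2): Zn→H2 ratio 1:1 ⇒ n(H2) = 4.6461 mol.
Reaction (3): H2→H2O ratio 2:2 ⇒ n(H2O) = 4.6461 mol.
Mass of H2O = 4.6461 × 18.016 = 83.704 g.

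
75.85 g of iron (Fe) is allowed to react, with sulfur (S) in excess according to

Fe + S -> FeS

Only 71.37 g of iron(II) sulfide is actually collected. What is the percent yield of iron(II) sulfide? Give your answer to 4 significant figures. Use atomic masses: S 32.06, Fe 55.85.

M(Fe) = 55.85 g/mol.
M(FeS) = 55.85 + 32.06 = 87.91 g/mol.
n(Fe) = 75.850 g / 55.85 g/mol = 1.3581 mol.
From the equation the Fe:FeS mole ratio is 1:1, so n(FeS) = 1.3581 × 1/1 = 1.3581 mol.
Mass of FeS = 1.3581 mol × 87.91 g/mol = 119.39 g.
This is the theoretical yield. Percent yield = 71.37 g / 119.39 g × 100% = 59.778%.

59.78 %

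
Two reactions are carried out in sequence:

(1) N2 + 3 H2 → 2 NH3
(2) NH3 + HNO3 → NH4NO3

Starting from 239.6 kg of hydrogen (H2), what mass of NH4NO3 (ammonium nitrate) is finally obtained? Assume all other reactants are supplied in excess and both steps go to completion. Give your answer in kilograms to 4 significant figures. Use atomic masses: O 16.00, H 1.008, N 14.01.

M(H2) = 2(1.008) = 2.016 g/mol.
M(NH4NO3) = 2(14.01) + 4(1.008) + 3(16.00) = 80.052 g/mol.
239.6 kg = 239600 g.
n(H2) = 239600 / 2.016 = 118850 mol.
Step 1 gives a 3:2 ratio of H2 to NH3, so n(NH3) = 79233 mol.
In step 2 the NH3:NH4NO3 ratio is 1:1, so n(NH4NO3) = 79233 mol.
Mass of NH4NO3 = 79233 × 80.052 = 6.3427 × 10^6 g = 6343 kg.

6343 kg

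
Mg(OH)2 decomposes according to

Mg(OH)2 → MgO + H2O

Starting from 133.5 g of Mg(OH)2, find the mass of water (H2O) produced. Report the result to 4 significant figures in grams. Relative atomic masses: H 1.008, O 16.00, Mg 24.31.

41.24 g

M(Mg(OH)2) = 24.31 + 2(16.00) + 2(1.008) = 58.326 g/mol.
M(H2O) = 2(1.008) + 16.00 = 18.016 g/mol.
n(Mg(OH)2) = 133.50 g / 58.326 g/mol = 2.2889 mol.
From the equation the Mg(OH)2:H2O mole ratio is 1:1, so n(H2O) = 2.2889 × 1/1 = 2.2889 mol.
Mass of H2O = 2.2889 mol × 18.016 g/mol = 41.236 g.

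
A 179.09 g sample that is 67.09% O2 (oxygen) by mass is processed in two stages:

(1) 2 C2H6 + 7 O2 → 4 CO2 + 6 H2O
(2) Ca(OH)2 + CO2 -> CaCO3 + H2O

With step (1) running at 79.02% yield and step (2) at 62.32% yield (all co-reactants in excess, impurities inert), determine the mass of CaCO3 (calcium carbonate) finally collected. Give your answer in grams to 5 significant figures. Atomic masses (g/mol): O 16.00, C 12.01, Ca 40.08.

105.75 g

Pure O2 = 179.09 × 0.6709 = 120.151 g.
M(O2) = 2(16.00) = 32.00 g/mol.
M(CaCO3) = 40.08 + 12.01 + 3(16.00) = 100.09 g/mol.
n(O2) = 120.151 / 32.00 = 3.75473 mol.
Step 1 (O2:CO2 = 7:4): theoretical n(CO2) = 2.14556 mol; at 79.02% yield, n(CO2) = 1.69542 mol.
Step 2 (CO2:CaCO3 = 1:1): theoretical n(CaCO3) = 1.69542 mol, so theoretical mass = 1.69542 × 100.09 = 169.695 g.
At 62.32% yield, actual mass of CaCO3 = 169.695 × 0.6232 = 105.754 g.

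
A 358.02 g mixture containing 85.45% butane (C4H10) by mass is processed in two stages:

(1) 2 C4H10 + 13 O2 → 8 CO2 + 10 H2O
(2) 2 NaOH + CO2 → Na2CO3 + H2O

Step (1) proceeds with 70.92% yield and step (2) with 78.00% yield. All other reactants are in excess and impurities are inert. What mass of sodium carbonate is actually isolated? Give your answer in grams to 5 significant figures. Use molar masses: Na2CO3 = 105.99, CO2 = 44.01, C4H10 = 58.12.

Pure C4H10 = 358.02 × 0.8545 = 305.928 g.
n(C4H10) = 305.928 / 58.12 = 5.26373 mol.
Step 1 (C4H10:CO2 = 2:8): theoretical n(CO2) = 21.0549 mol; at 70.92% yield, n(CO2) = 14.9322 mol.
Step 2 (CO2:Na2CO3 = 1:1): theoretical n(Na2CO3) = 14.9322 mol, so theoretical mass = 14.9322 × 105.99 = 1582.66 g.
At 78.00% yield, actual mass of Na2CO3 = 1582.66 × 0.7800 = 1234.47 g.

1234.5 g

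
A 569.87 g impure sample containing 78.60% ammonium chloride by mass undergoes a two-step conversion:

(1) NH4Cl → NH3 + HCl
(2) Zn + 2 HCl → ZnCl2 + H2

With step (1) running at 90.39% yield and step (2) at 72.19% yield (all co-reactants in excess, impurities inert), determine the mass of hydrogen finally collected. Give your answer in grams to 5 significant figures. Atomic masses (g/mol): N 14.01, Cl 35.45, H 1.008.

Pure NH4Cl = 569.87 × 0.7860 = 447.918 g.
M(NH4Cl) = 14.01 + 4(1.008) + 35.45 = 53.492 g/mol.
M(H2) = 2(1.008) = 2.016 g/mol.
n(NH4Cl) = 447.918 / 53.492 = 8.37355 mol.
Step 1 (NH4Cl:HCl = 1:1): theoretical n(HCl) = 8.37355 mol; at 90.39% yield, n(HCl) = 7.56885 mol.
Step 2 (HCl:H2 = 2:1): theoretical n(H2) = 3.78442 mol, so theoretical mass = 3.78442 × 2.016 = 7.62940 g.
At 72.19% yield, actual mass of H2 = 7.62940 × 0.7219 = 5.50766 g.

5.5077 g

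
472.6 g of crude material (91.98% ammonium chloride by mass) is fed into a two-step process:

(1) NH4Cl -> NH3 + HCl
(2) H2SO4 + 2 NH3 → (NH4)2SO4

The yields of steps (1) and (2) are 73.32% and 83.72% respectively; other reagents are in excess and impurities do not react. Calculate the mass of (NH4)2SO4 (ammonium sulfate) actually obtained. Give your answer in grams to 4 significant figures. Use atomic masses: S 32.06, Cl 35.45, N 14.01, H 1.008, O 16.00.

329.6 g

Pure NH4Cl = 472.6 × 0.9198 = 434.70 g.
M(NH4Cl) = 14.01 + 4(1.008) + 35.45 = 53.492 g/mol.
M((NH4)2SO4) = 2(14.01) + 8(1.008) + 32.06 + 4(16.00) = 132.144 g/mol.
n(NH4Cl) = 434.70 / 53.492 = 8.1264 mol.
Step 1 (NH4Cl:NH3 = 1:1): theoretical n(NH3) = 8.1264 mol; at 73.32% yield, n(NH3) = 5.9583 mol.
Step 2 (NH3:(NH4)2SO4 = 2:1): theoretical n((NH4)2SO4) = 2.9791 mol, so theoretical mass = 2.9791 × 132.144 = 393.68 g.
At 83.72% yield, actual mass of (NH4)2SO4 = 393.68 × 0.8372 = 329.58 g.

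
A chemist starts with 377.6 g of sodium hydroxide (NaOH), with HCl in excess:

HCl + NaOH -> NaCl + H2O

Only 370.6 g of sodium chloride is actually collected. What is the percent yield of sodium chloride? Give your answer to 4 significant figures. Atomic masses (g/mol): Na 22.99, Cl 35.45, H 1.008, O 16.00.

M(NaOH) = 22.99 + 16.00 + 1.008 = 39.998 g/mol.
M(NaCl) = 22.99 + 35.45 = 58.44 g/mol.
n(NaOH) = 377.60 g / 39.998 g/mol = 9.4405 mol.
From the equation the NaOH:NaCl mole ratio is 1:1, so n(NaCl) = 9.4405 × 1/1 = 9.4405 mol.
Mass of NaCl = 9.4405 mol × 58.44 g/mol = 551.70 g.
This is the theoretical yield. Percent yield = 370.6 g / 551.70 g × 100% = 67.174%.

67.17 %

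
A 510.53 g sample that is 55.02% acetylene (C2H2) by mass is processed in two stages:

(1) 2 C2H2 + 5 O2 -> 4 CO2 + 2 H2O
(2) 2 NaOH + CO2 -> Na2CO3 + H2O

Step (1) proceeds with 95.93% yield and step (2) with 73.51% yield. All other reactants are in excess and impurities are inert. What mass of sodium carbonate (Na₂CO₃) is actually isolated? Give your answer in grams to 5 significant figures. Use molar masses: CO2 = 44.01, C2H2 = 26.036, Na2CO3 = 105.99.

1612.7 g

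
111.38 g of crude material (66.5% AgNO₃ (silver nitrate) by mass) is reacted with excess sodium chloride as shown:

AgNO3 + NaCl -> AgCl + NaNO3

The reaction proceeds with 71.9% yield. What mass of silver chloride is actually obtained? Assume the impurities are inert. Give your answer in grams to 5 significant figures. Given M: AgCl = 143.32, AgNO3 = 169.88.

44.929 g

Pure AgNO3 available = 111.38 g × 0.665 = 74.0677 g.
n(AgNO3) = 74.0677 g / 169.88 g/mol = 0.436000 mol.
From the equation the AgNO3:AgCl mole ratio is 1:1, so n(AgCl) = 0.436000 × 1/1 = 0.436000 mol.
Mass of AgCl = 0.436000 mol × 143.32 g/mol = 62.4875 g.
Actual mass collected = 62.4875 g × 0.719 = 44.9285 g.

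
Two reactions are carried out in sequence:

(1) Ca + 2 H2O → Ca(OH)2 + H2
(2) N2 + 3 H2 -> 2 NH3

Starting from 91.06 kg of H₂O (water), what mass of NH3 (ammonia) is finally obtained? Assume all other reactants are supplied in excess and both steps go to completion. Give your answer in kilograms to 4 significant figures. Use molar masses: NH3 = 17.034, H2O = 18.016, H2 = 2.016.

91.06 kg = 91060 g.
n(H2O) = 91060 / 18.016 = 5054.4 mol.
Step 1 gives a 2:1 ratio of H2O to H2, so n(H2) = 2527.2 mol.
In step 2 the H2:NH3 ratio is 3:2, so n(NH3) = 1684.8 mol.
Mass of NH3 = 1684.8 × 17.034 = 28699 g = 28.70 kg.

28.70 kg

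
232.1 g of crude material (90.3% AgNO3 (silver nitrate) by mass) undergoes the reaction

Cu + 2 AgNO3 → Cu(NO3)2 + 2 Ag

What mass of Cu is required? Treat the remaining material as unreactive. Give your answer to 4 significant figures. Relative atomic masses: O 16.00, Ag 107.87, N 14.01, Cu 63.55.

39.20 g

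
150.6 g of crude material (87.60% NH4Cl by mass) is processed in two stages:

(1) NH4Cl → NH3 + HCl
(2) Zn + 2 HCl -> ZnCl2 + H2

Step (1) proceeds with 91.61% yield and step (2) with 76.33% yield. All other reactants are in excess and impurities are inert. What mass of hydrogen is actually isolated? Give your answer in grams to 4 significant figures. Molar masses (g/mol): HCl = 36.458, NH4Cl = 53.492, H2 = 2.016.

1.738 g

Pure NH4Cl = 150.6 × 0.8760 = 131.93 g.
n(NH4Cl) = 131.93 / 53.492 = 2.4663 mol.
Step 1 (NH4Cl:HCl = 1:1): theoretical n(HCl) = 2.4663 mol; at 91.61% yield, n(HCl) = 2.2593 mol.
Step 2 (HCl:H2 = 2:1): theoretical n(H2) = 1.1297 mol, so theoretical mass = 1.1297 × 2.016 = 2.2774 g.
At 76.33% yield, actual mass of H2 = 2.2774 × 0.7633 = 1.7384 g.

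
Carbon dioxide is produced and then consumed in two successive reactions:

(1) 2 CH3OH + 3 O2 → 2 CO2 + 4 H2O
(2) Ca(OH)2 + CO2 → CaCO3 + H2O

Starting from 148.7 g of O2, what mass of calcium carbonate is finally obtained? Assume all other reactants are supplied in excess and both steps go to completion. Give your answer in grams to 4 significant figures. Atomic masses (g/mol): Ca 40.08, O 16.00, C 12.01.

M(O2) = 2(16.00) = 32.00 g/mol.
M(CaCO3) = 40.08 + 12.01 + 3(16.00) = 100.09 g/mol.
n(O2) = 148.70 / 32.00 = 4.6469 mol.
Step 1 gives a 3:2 ratio of O2 to CO2, so n(CO2) = 3.0979 mol.
In step 2 the CO2:CaCO3 ratio is 1:1, so n(CaCO3) = 3.0979 mol.
Mass of CaCO3 = 3.0979 × 100.09 = 310.07 g.

310.1 g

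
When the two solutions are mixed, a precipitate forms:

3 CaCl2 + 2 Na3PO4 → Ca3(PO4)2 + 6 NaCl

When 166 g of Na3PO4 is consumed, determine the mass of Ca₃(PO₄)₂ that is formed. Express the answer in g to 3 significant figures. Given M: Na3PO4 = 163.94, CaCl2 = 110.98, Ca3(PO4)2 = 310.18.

n(Na3PO4) = 166.0 g / 163.94 g/mol = 1.013 mol.
From the equation the Na3PO4:Ca3(PO4)2 mole ratio is 2:1, so n(Ca3(PO4)2) = 1.013 × 1/2 = 0.5063 mol.
Mass of Ca3(PO4)2 = 0.5063 mol × 310.18 g/mol = 157.0 g.

157 g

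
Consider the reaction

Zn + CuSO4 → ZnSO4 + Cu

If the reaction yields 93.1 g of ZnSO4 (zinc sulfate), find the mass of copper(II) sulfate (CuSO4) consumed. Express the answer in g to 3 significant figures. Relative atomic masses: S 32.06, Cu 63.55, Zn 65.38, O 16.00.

M(ZnSO4) = 65.38 + 32.06 + 4(16.00) = 161.44 g/mol.
M(CuSO4) = 63.55 + 32.06 + 4(16.00) = 159.61 g/mol.
n(ZnSO4) = 93.10 g / 161.44 g/mol = 0.5767 mol.
From the equation the ZnSO4:CuSO4 mole ratio is 1:1, so n(CuSO4) = 0.5767 × 1/1 = 0.5767 mol.
Mass of CuSO4 = 0.5767 mol × 159.61 g/mol = 92.04 g.

92.0 g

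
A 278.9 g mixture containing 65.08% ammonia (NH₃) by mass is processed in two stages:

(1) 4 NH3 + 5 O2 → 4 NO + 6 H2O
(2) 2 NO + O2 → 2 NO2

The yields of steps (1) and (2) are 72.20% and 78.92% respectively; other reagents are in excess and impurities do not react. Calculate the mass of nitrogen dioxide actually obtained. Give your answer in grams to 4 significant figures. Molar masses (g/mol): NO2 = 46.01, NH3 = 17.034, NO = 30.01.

279.4 g

Pure NH3 = 278.9 × 0.6508 = 181.51 g.
n(NH3) = 181.51 / 17.034 = 10.656 mol.
Step 1 (NH3:NO = 4:4): theoretical n(NO) = 10.656 mol; at 72.20% yield, n(NO) = 7.6934 mol.
Step 2 (NO:NO2 = 2:2): theoretical n(NO2) = 7.6934 mol, so theoretical mass = 7.6934 × 46.01 = 353.97 g.
At 78.92% yield, actual mass of NO2 = 353.97 × 0.7892 = 279.35 g.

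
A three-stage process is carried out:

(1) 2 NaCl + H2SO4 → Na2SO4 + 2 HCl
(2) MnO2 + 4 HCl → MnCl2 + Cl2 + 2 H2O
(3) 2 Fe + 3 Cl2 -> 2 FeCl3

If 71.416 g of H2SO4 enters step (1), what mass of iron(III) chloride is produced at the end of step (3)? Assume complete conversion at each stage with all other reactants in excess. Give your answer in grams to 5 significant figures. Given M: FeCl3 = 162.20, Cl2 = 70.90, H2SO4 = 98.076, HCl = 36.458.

n(H2SO4) = 71.416 / 98.076 = 0.728170 mol.
Reaction (1): H2SO4→HCl ratio 1:2 ⇒ n(HCl) = 1.45634 mol.
Reaction (2): HCl→Cl2 ratio 4:1 ⇒ n(Cl2) = 0.364085 mol.
Reaction (3): Cl2→FeCl3 ratio 3:2 ⇒ n(FeCl3) = 0.242723 mol.
Mass of FeCl3 = 0.242723 × 162.20 = 39.3697 g.

39.370 g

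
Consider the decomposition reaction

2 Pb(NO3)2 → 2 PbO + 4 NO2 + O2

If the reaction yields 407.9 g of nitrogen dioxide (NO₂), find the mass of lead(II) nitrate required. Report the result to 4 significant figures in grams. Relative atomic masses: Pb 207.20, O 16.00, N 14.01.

M(NO2) = 14.01 + 2(16.00) = 46.01 g/mol.
M(Pb(NO3)2) = 207.20 + 2(14.01) + 6(16.00) = 331.22 g/mol.
n(NO2) = 407.90 g / 46.01 g/mol = 8.8655 mol.
From the equation the NO2:Pb(NO3)2 mole ratio is 4:2, so n(Pb(NO3)2) = 8.8655 × 2/4 = 4.4327 mol.
Mass of Pb(NO3)2 = 4.4327 mol × 331.22 g/mol = 1468.2 g.

1468 g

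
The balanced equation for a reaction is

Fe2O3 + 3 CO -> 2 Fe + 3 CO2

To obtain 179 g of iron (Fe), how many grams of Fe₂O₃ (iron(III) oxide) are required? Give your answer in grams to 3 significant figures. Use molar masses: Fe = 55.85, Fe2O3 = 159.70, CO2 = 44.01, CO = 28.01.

256 g

n(Fe) = 179.0 g / 55.85 g/mol = 3.205 mol.
From the equation the Fe:Fe2O3 mole ratio is 2:1, so n(Fe2O3) = 3.205 × 1/2 = 1.603 mol.
Mass of Fe2O3 = 1.603 mol × 159.70 g/mol = 255.9 g.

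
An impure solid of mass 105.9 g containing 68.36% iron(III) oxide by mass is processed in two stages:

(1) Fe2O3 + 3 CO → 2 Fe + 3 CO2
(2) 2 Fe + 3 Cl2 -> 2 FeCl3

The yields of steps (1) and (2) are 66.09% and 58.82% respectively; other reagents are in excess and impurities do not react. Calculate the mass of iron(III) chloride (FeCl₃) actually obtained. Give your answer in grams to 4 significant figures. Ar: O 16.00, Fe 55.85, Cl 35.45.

57.17 g

Pure Fe2O3 = 105.9 × 0.6836 = 72.393 g.
M(Fe2O3) = 2(55.85) + 3(16.00) = 159.70 g/mol.
M(FeCl3) = 55.85 + 3(35.45) = 162.20 g/mol.
n(Fe2O3) = 72.393 / 159.70 = 0.45331 mol.
Step 1 (Fe2O3:Fe = 1:2): theoretical n(Fe) = 0.90662 mol; at 66.09% yield, n(Fe) = 0.59918 mol.
Step 2 (Fe:FeCl3 = 2:2): theoretical n(FeCl3) = 0.59918 mol, so theoretical mass = 0.59918 × 162.20 = 97.187 g.
At 58.82% yield, actual mass of FeCl3 = 97.187 × 0.5882 = 57.166 g.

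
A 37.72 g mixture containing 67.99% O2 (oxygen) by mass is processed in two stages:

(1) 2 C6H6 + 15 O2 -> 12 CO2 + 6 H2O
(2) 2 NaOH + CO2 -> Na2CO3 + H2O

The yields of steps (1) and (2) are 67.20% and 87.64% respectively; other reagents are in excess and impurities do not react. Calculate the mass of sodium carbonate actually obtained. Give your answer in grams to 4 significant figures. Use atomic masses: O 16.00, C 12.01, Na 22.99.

40.02 g

Pure O2 = 37.72 × 0.6799 = 25.646 g.
M(O2) = 2(16.00) = 32.00 g/mol.
M(Na2CO3) = 2(22.99) + 12.01 + 3(16.00) = 105.99 g/mol.
n(O2) = 25.646 / 32.00 = 0.80143 mol.
Step 1 (O2:CO2 = 15:12): theoretical n(CO2) = 0.64115 mol; at 67.20% yield, n(CO2) = 0.43085 mol.
Step 2 (CO2:Na2CO3 = 1:1): theoretical n(Na2CO3) = 0.43085 mol, so theoretical mass = 0.43085 × 105.99 = 45.666 g.
At 87.64% yield, actual mass of Na2CO3 = 45.666 × 0.8764 = 40.021 g.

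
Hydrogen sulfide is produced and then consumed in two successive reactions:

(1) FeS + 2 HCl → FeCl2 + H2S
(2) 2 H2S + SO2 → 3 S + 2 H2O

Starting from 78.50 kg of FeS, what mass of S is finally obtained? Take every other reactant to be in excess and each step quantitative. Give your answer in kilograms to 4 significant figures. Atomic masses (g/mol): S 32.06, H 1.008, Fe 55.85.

M(FeS) = 55.85 + 32.06 = 87.91 g/mol.
M(S) = 32.06 g/mol.
78.50 kg = 78500 g.
n(FeS) = 78500 / 87.91 = 892.96 mol.
Step 1 gives a 1:1 ratio of FeS to H2S, so n(H2S) = 892.96 mol.
In step 2 the H2S:S ratio is 2:3, so n(S) = 1339.4 mol.
Mass of S = 1339.4 × 32.06 = 42942 g = 42.94 kg.

42.94 kg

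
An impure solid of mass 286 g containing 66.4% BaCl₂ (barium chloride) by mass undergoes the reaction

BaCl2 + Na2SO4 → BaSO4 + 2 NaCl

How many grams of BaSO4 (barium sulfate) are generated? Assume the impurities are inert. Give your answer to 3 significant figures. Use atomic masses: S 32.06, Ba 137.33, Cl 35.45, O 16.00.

Mass of pure BaCl2 = 286 g × 0.664 = 189.9 g.
M(BaCl2) = 137.33 + 2(35.45) = 208.23 g/mol.
M(BaSO4) = 137.33 + 32.06 + 4(16.00) = 233.39 g/mol.
n(BaCl2) = 189.9 g / 208.23 g/mol = 0.9120 mol.
From the equation the BaCl2:BaSO4 mole ratio is 1:1, so n(BaSO4) = 0.9120 × 1/1 = 0.9120 mol.
Mass of BaSO4 = 0.9120 mol × 233.39 g/mol = 212.8 g.

213 g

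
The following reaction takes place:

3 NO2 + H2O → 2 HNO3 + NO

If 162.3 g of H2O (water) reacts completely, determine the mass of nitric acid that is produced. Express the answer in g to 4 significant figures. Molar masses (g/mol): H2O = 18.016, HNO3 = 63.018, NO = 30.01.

1135 g

n(H2O) = 162.30 g / 18.016 g/mol = 9.0087 mol.
From the equation the H2O:HNO3 mole ratio is 1:2, so n(HNO3) = 9.0087 × 2/1 = 18.017 mol.
Mass of HNO3 = 18.017 mol × 63.018 g/mol = 1135.4 g.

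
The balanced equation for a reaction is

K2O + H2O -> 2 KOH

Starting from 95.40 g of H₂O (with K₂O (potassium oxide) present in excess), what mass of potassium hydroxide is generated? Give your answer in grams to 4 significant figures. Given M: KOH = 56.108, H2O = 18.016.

n(H2O) = 95.400 g / 18.016 g/mol = 5.2953 mol.
From the equation the H2O:KOH mole ratio is 1:2, so n(KOH) = 5.2953 × 2/1 = 10.591 mol.
Mass of KOH = 10.591 mol × 56.108 g/mol = 594.22 g.

594.2 g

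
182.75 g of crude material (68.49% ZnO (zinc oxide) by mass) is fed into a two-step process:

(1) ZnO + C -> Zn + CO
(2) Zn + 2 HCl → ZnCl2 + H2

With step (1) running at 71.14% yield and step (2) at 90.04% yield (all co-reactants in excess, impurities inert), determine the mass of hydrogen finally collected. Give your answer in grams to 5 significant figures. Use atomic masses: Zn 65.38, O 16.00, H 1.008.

1.9861 g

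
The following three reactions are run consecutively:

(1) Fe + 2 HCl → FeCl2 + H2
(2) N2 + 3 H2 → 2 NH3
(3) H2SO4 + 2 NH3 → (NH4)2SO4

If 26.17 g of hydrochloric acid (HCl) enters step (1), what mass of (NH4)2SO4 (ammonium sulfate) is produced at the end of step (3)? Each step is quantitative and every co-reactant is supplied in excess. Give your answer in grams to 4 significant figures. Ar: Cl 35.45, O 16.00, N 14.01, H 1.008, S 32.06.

15.81 g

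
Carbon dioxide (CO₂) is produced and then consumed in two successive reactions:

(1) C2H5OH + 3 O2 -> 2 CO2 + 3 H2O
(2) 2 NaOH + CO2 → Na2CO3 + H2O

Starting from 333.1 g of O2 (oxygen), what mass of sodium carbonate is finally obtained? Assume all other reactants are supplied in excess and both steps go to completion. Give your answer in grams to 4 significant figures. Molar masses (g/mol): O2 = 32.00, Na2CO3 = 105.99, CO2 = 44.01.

n(O2) = 333.10 / 32.00 = 10.409 mol.
Step 1 gives a 3:2 ratio of O2 to CO2, so n(CO2) = 6.9396 mol.
In step 2 the CO2:Na2CO3 ratio is 1:1, so n(Na2CO3) = 6.9396 mol.
Mass of Na2CO3 = 6.9396 × 105.99 = 735.53 g.

735.5 g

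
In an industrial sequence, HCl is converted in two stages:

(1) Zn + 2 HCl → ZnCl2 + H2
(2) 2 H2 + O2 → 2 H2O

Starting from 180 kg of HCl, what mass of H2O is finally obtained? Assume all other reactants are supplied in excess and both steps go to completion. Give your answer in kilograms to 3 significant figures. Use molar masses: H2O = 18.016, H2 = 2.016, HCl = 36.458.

180 kg = 180000 g.
n(HCl) = 180000 / 36.458 = 4937 mol.
Step 1 gives a 2:1 ratio of HCl to H2, so n(H2) = 2469 mol.
In step 2 the H2:H2O ratio is 2:2, so n(H2O) = 2469 mol.
Mass of H2O = 2469 × 18.016 = 44470 g = 44.5 kg.

44.5 kg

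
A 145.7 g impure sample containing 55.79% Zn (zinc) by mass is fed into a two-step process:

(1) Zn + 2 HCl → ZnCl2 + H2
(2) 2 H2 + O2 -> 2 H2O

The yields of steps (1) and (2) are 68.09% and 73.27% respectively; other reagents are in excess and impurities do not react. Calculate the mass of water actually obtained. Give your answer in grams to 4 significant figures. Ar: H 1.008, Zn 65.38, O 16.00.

Pure Zn = 145.7 × 0.5579 = 81.286 g.
M(Zn) = 65.38 g/mol.
M(H2O) = 2(1.008) + 16.00 = 18.016 g/mol.
n(Zn) = 81.286 / 65.38 = 1.2433 mol.
Step 1 (Zn:H2 = 1:1): theoretical n(H2) = 1.2433 mol; at 68.09% yield, n(H2) = 0.84655 mol.
Step 2 (H2:H2O = 2:2): theoretical n(H2O) = 0.84655 mol, so theoretical mass = 0.84655 × 18.016 = 15.252 g.
At 73.27% yield, actual mass of H2O = 15.252 × 0.7327 = 11.175 g.

11.17 g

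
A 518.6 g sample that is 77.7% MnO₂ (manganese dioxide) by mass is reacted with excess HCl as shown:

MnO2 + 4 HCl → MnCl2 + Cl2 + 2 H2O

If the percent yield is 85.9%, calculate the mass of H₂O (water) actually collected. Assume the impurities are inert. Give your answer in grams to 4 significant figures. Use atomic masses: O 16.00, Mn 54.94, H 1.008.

143.5 g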